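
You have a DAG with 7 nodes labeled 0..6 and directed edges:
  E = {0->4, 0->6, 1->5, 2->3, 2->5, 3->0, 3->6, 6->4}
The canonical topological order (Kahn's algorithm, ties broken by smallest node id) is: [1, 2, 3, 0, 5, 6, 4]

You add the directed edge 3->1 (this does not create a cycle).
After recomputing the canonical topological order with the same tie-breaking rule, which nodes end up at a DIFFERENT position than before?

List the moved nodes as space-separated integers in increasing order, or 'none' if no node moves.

Old toposort: [1, 2, 3, 0, 5, 6, 4]
Added edge 3->1
Recompute Kahn (smallest-id tiebreak):
  initial in-degrees: [1, 1, 0, 1, 2, 2, 2]
  ready (indeg=0): [2]
  pop 2: indeg[3]->0; indeg[5]->1 | ready=[3] | order so far=[2]
  pop 3: indeg[0]->0; indeg[1]->0; indeg[6]->1 | ready=[0, 1] | order so far=[2, 3]
  pop 0: indeg[4]->1; indeg[6]->0 | ready=[1, 6] | order so far=[2, 3, 0]
  pop 1: indeg[5]->0 | ready=[5, 6] | order so far=[2, 3, 0, 1]
  pop 5: no out-edges | ready=[6] | order so far=[2, 3, 0, 1, 5]
  pop 6: indeg[4]->0 | ready=[4] | order so far=[2, 3, 0, 1, 5, 6]
  pop 4: no out-edges | ready=[] | order so far=[2, 3, 0, 1, 5, 6, 4]
New canonical toposort: [2, 3, 0, 1, 5, 6, 4]
Compare positions:
  Node 0: index 3 -> 2 (moved)
  Node 1: index 0 -> 3 (moved)
  Node 2: index 1 -> 0 (moved)
  Node 3: index 2 -> 1 (moved)
  Node 4: index 6 -> 6 (same)
  Node 5: index 4 -> 4 (same)
  Node 6: index 5 -> 5 (same)
Nodes that changed position: 0 1 2 3

Answer: 0 1 2 3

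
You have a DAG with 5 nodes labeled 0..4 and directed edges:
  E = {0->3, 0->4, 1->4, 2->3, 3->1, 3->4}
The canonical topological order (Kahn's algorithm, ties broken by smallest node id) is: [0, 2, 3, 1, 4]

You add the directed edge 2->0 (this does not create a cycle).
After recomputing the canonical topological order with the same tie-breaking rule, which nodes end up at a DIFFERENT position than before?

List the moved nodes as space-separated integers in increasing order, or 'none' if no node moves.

Old toposort: [0, 2, 3, 1, 4]
Added edge 2->0
Recompute Kahn (smallest-id tiebreak):
  initial in-degrees: [1, 1, 0, 2, 3]
  ready (indeg=0): [2]
  pop 2: indeg[0]->0; indeg[3]->1 | ready=[0] | order so far=[2]
  pop 0: indeg[3]->0; indeg[4]->2 | ready=[3] | order so far=[2, 0]
  pop 3: indeg[1]->0; indeg[4]->1 | ready=[1] | order so far=[2, 0, 3]
  pop 1: indeg[4]->0 | ready=[4] | order so far=[2, 0, 3, 1]
  pop 4: no out-edges | ready=[] | order so far=[2, 0, 3, 1, 4]
New canonical toposort: [2, 0, 3, 1, 4]
Compare positions:
  Node 0: index 0 -> 1 (moved)
  Node 1: index 3 -> 3 (same)
  Node 2: index 1 -> 0 (moved)
  Node 3: index 2 -> 2 (same)
  Node 4: index 4 -> 4 (same)
Nodes that changed position: 0 2

Answer: 0 2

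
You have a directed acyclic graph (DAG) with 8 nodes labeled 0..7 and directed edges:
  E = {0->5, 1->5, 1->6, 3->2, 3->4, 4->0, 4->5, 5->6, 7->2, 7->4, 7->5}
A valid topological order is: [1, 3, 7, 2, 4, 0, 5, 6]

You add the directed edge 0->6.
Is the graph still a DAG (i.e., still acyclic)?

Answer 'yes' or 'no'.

Given toposort: [1, 3, 7, 2, 4, 0, 5, 6]
Position of 0: index 5; position of 6: index 7
New edge 0->6: forward
Forward edge: respects the existing order. Still a DAG, same toposort still valid.
Still a DAG? yes

Answer: yes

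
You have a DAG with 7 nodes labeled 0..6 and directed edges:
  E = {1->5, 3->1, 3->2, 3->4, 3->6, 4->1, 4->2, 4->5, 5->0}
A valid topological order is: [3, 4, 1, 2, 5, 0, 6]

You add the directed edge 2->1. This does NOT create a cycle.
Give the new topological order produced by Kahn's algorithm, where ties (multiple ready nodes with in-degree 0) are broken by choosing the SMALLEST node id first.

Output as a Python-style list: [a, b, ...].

Old toposort: [3, 4, 1, 2, 5, 0, 6]
Added edge: 2->1
Position of 2 (3) > position of 1 (2). Must reorder: 2 must now come before 1.
Run Kahn's algorithm (break ties by smallest node id):
  initial in-degrees: [1, 3, 2, 0, 1, 2, 1]
  ready (indeg=0): [3]
  pop 3: indeg[1]->2; indeg[2]->1; indeg[4]->0; indeg[6]->0 | ready=[4, 6] | order so far=[3]
  pop 4: indeg[1]->1; indeg[2]->0; indeg[5]->1 | ready=[2, 6] | order so far=[3, 4]
  pop 2: indeg[1]->0 | ready=[1, 6] | order so far=[3, 4, 2]
  pop 1: indeg[5]->0 | ready=[5, 6] | order so far=[3, 4, 2, 1]
  pop 5: indeg[0]->0 | ready=[0, 6] | order so far=[3, 4, 2, 1, 5]
  pop 0: no out-edges | ready=[6] | order so far=[3, 4, 2, 1, 5, 0]
  pop 6: no out-edges | ready=[] | order so far=[3, 4, 2, 1, 5, 0, 6]
  Result: [3, 4, 2, 1, 5, 0, 6]

Answer: [3, 4, 2, 1, 5, 0, 6]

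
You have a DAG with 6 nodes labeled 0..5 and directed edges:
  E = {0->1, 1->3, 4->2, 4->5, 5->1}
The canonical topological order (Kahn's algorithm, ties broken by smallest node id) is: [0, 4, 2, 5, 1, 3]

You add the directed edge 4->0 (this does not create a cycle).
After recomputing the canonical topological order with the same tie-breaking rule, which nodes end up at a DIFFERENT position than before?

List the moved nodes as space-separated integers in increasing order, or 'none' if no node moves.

Old toposort: [0, 4, 2, 5, 1, 3]
Added edge 4->0
Recompute Kahn (smallest-id tiebreak):
  initial in-degrees: [1, 2, 1, 1, 0, 1]
  ready (indeg=0): [4]
  pop 4: indeg[0]->0; indeg[2]->0; indeg[5]->0 | ready=[0, 2, 5] | order so far=[4]
  pop 0: indeg[1]->1 | ready=[2, 5] | order so far=[4, 0]
  pop 2: no out-edges | ready=[5] | order so far=[4, 0, 2]
  pop 5: indeg[1]->0 | ready=[1] | order so far=[4, 0, 2, 5]
  pop 1: indeg[3]->0 | ready=[3] | order so far=[4, 0, 2, 5, 1]
  pop 3: no out-edges | ready=[] | order so far=[4, 0, 2, 5, 1, 3]
New canonical toposort: [4, 0, 2, 5, 1, 3]
Compare positions:
  Node 0: index 0 -> 1 (moved)
  Node 1: index 4 -> 4 (same)
  Node 2: index 2 -> 2 (same)
  Node 3: index 5 -> 5 (same)
  Node 4: index 1 -> 0 (moved)
  Node 5: index 3 -> 3 (same)
Nodes that changed position: 0 4

Answer: 0 4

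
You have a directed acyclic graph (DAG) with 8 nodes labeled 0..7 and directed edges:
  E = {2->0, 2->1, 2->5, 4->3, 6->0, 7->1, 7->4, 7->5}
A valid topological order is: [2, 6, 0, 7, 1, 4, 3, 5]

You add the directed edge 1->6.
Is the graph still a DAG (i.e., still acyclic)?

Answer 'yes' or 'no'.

Answer: yes

Derivation:
Given toposort: [2, 6, 0, 7, 1, 4, 3, 5]
Position of 1: index 4; position of 6: index 1
New edge 1->6: backward (u after v in old order)
Backward edge: old toposort is now invalid. Check if this creates a cycle.
Does 6 already reach 1? Reachable from 6: [0, 6]. NO -> still a DAG (reorder needed).
Still a DAG? yes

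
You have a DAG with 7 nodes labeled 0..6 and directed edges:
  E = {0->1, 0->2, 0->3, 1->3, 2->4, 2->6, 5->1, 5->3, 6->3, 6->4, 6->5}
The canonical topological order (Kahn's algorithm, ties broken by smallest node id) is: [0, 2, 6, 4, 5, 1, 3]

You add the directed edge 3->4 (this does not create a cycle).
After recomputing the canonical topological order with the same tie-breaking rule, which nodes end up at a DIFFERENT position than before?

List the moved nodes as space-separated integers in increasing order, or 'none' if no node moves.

Answer: 1 3 4 5

Derivation:
Old toposort: [0, 2, 6, 4, 5, 1, 3]
Added edge 3->4
Recompute Kahn (smallest-id tiebreak):
  initial in-degrees: [0, 2, 1, 4, 3, 1, 1]
  ready (indeg=0): [0]
  pop 0: indeg[1]->1; indeg[2]->0; indeg[3]->3 | ready=[2] | order so far=[0]
  pop 2: indeg[4]->2; indeg[6]->0 | ready=[6] | order so far=[0, 2]
  pop 6: indeg[3]->2; indeg[4]->1; indeg[5]->0 | ready=[5] | order so far=[0, 2, 6]
  pop 5: indeg[1]->0; indeg[3]->1 | ready=[1] | order so far=[0, 2, 6, 5]
  pop 1: indeg[3]->0 | ready=[3] | order so far=[0, 2, 6, 5, 1]
  pop 3: indeg[4]->0 | ready=[4] | order so far=[0, 2, 6, 5, 1, 3]
  pop 4: no out-edges | ready=[] | order so far=[0, 2, 6, 5, 1, 3, 4]
New canonical toposort: [0, 2, 6, 5, 1, 3, 4]
Compare positions:
  Node 0: index 0 -> 0 (same)
  Node 1: index 5 -> 4 (moved)
  Node 2: index 1 -> 1 (same)
  Node 3: index 6 -> 5 (moved)
  Node 4: index 3 -> 6 (moved)
  Node 5: index 4 -> 3 (moved)
  Node 6: index 2 -> 2 (same)
Nodes that changed position: 1 3 4 5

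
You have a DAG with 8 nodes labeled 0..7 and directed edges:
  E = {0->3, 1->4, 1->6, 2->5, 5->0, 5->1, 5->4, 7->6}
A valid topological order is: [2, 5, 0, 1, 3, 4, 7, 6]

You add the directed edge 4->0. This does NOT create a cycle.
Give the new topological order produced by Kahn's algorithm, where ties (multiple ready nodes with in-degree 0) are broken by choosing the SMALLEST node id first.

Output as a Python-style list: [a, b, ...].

Old toposort: [2, 5, 0, 1, 3, 4, 7, 6]
Added edge: 4->0
Position of 4 (5) > position of 0 (2). Must reorder: 4 must now come before 0.
Run Kahn's algorithm (break ties by smallest node id):
  initial in-degrees: [2, 1, 0, 1, 2, 1, 2, 0]
  ready (indeg=0): [2, 7]
  pop 2: indeg[5]->0 | ready=[5, 7] | order so far=[2]
  pop 5: indeg[0]->1; indeg[1]->0; indeg[4]->1 | ready=[1, 7] | order so far=[2, 5]
  pop 1: indeg[4]->0; indeg[6]->1 | ready=[4, 7] | order so far=[2, 5, 1]
  pop 4: indeg[0]->0 | ready=[0, 7] | order so far=[2, 5, 1, 4]
  pop 0: indeg[3]->0 | ready=[3, 7] | order so far=[2, 5, 1, 4, 0]
  pop 3: no out-edges | ready=[7] | order so far=[2, 5, 1, 4, 0, 3]
  pop 7: indeg[6]->0 | ready=[6] | order so far=[2, 5, 1, 4, 0, 3, 7]
  pop 6: no out-edges | ready=[] | order so far=[2, 5, 1, 4, 0, 3, 7, 6]
  Result: [2, 5, 1, 4, 0, 3, 7, 6]

Answer: [2, 5, 1, 4, 0, 3, 7, 6]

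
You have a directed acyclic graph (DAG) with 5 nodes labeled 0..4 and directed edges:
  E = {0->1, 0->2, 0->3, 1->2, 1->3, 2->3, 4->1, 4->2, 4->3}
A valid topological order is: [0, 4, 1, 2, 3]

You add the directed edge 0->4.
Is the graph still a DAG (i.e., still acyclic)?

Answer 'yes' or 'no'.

Given toposort: [0, 4, 1, 2, 3]
Position of 0: index 0; position of 4: index 1
New edge 0->4: forward
Forward edge: respects the existing order. Still a DAG, same toposort still valid.
Still a DAG? yes

Answer: yes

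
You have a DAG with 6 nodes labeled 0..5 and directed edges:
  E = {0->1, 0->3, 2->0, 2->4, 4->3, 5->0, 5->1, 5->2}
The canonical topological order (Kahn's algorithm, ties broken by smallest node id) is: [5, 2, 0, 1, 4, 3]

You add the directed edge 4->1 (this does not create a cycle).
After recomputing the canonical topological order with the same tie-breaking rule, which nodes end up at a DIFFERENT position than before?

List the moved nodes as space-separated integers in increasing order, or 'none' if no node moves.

Old toposort: [5, 2, 0, 1, 4, 3]
Added edge 4->1
Recompute Kahn (smallest-id tiebreak):
  initial in-degrees: [2, 3, 1, 2, 1, 0]
  ready (indeg=0): [5]
  pop 5: indeg[0]->1; indeg[1]->2; indeg[2]->0 | ready=[2] | order so far=[5]
  pop 2: indeg[0]->0; indeg[4]->0 | ready=[0, 4] | order so far=[5, 2]
  pop 0: indeg[1]->1; indeg[3]->1 | ready=[4] | order so far=[5, 2, 0]
  pop 4: indeg[1]->0; indeg[3]->0 | ready=[1, 3] | order so far=[5, 2, 0, 4]
  pop 1: no out-edges | ready=[3] | order so far=[5, 2, 0, 4, 1]
  pop 3: no out-edges | ready=[] | order so far=[5, 2, 0, 4, 1, 3]
New canonical toposort: [5, 2, 0, 4, 1, 3]
Compare positions:
  Node 0: index 2 -> 2 (same)
  Node 1: index 3 -> 4 (moved)
  Node 2: index 1 -> 1 (same)
  Node 3: index 5 -> 5 (same)
  Node 4: index 4 -> 3 (moved)
  Node 5: index 0 -> 0 (same)
Nodes that changed position: 1 4

Answer: 1 4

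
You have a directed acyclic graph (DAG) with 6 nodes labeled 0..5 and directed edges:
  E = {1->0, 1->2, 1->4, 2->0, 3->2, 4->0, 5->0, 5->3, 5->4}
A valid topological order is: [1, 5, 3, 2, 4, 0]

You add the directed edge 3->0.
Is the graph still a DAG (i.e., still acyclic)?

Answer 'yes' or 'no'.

Answer: yes

Derivation:
Given toposort: [1, 5, 3, 2, 4, 0]
Position of 3: index 2; position of 0: index 5
New edge 3->0: forward
Forward edge: respects the existing order. Still a DAG, same toposort still valid.
Still a DAG? yes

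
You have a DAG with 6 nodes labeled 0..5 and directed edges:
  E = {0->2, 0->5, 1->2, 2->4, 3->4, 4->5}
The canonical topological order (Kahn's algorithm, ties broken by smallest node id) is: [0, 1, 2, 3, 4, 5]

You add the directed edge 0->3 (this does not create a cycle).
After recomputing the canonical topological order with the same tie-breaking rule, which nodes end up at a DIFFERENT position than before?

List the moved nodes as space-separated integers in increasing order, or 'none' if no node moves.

Answer: none

Derivation:
Old toposort: [0, 1, 2, 3, 4, 5]
Added edge 0->3
Recompute Kahn (smallest-id tiebreak):
  initial in-degrees: [0, 0, 2, 1, 2, 2]
  ready (indeg=0): [0, 1]
  pop 0: indeg[2]->1; indeg[3]->0; indeg[5]->1 | ready=[1, 3] | order so far=[0]
  pop 1: indeg[2]->0 | ready=[2, 3] | order so far=[0, 1]
  pop 2: indeg[4]->1 | ready=[3] | order so far=[0, 1, 2]
  pop 3: indeg[4]->0 | ready=[4] | order so far=[0, 1, 2, 3]
  pop 4: indeg[5]->0 | ready=[5] | order so far=[0, 1, 2, 3, 4]
  pop 5: no out-edges | ready=[] | order so far=[0, 1, 2, 3, 4, 5]
New canonical toposort: [0, 1, 2, 3, 4, 5]
Compare positions:
  Node 0: index 0 -> 0 (same)
  Node 1: index 1 -> 1 (same)
  Node 2: index 2 -> 2 (same)
  Node 3: index 3 -> 3 (same)
  Node 4: index 4 -> 4 (same)
  Node 5: index 5 -> 5 (same)
Nodes that changed position: none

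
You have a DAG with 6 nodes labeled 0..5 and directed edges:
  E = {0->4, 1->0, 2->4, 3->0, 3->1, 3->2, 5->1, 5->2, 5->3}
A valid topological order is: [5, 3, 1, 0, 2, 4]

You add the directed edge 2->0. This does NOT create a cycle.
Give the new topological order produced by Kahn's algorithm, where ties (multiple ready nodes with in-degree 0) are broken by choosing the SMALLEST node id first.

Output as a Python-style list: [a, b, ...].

Old toposort: [5, 3, 1, 0, 2, 4]
Added edge: 2->0
Position of 2 (4) > position of 0 (3). Must reorder: 2 must now come before 0.
Run Kahn's algorithm (break ties by smallest node id):
  initial in-degrees: [3, 2, 2, 1, 2, 0]
  ready (indeg=0): [5]
  pop 5: indeg[1]->1; indeg[2]->1; indeg[3]->0 | ready=[3] | order so far=[5]
  pop 3: indeg[0]->2; indeg[1]->0; indeg[2]->0 | ready=[1, 2] | order so far=[5, 3]
  pop 1: indeg[0]->1 | ready=[2] | order so far=[5, 3, 1]
  pop 2: indeg[0]->0; indeg[4]->1 | ready=[0] | order so far=[5, 3, 1, 2]
  pop 0: indeg[4]->0 | ready=[4] | order so far=[5, 3, 1, 2, 0]
  pop 4: no out-edges | ready=[] | order so far=[5, 3, 1, 2, 0, 4]
  Result: [5, 3, 1, 2, 0, 4]

Answer: [5, 3, 1, 2, 0, 4]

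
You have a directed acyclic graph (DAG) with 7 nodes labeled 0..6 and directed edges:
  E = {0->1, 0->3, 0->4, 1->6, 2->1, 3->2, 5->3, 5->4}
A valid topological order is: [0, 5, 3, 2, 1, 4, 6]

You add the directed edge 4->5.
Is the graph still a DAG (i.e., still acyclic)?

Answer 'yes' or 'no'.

Given toposort: [0, 5, 3, 2, 1, 4, 6]
Position of 4: index 5; position of 5: index 1
New edge 4->5: backward (u after v in old order)
Backward edge: old toposort is now invalid. Check if this creates a cycle.
Does 5 already reach 4? Reachable from 5: [1, 2, 3, 4, 5, 6]. YES -> cycle!
Still a DAG? no

Answer: no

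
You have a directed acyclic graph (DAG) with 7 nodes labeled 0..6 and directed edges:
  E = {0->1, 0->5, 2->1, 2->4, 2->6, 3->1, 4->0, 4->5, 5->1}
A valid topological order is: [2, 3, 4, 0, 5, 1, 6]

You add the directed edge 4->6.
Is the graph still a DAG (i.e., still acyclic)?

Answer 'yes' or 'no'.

Given toposort: [2, 3, 4, 0, 5, 1, 6]
Position of 4: index 2; position of 6: index 6
New edge 4->6: forward
Forward edge: respects the existing order. Still a DAG, same toposort still valid.
Still a DAG? yes

Answer: yes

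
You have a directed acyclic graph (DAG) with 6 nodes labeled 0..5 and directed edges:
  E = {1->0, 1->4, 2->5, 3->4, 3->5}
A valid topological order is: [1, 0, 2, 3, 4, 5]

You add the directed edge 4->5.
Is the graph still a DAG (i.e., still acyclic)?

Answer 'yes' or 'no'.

Answer: yes

Derivation:
Given toposort: [1, 0, 2, 3, 4, 5]
Position of 4: index 4; position of 5: index 5
New edge 4->5: forward
Forward edge: respects the existing order. Still a DAG, same toposort still valid.
Still a DAG? yes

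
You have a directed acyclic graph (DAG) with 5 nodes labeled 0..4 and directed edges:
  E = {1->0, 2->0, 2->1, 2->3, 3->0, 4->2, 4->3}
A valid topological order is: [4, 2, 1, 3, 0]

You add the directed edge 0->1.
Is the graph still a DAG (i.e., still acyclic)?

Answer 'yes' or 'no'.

Given toposort: [4, 2, 1, 3, 0]
Position of 0: index 4; position of 1: index 2
New edge 0->1: backward (u after v in old order)
Backward edge: old toposort is now invalid. Check if this creates a cycle.
Does 1 already reach 0? Reachable from 1: [0, 1]. YES -> cycle!
Still a DAG? no

Answer: no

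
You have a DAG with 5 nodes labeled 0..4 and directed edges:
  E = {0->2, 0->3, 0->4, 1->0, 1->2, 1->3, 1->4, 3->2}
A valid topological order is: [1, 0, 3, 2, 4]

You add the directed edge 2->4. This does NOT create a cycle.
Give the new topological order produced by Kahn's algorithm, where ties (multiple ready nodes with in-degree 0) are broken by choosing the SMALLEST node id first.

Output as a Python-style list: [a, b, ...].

Old toposort: [1, 0, 3, 2, 4]
Added edge: 2->4
Position of 2 (3) < position of 4 (4). Old order still valid.
Run Kahn's algorithm (break ties by smallest node id):
  initial in-degrees: [1, 0, 3, 2, 3]
  ready (indeg=0): [1]
  pop 1: indeg[0]->0; indeg[2]->2; indeg[3]->1; indeg[4]->2 | ready=[0] | order so far=[1]
  pop 0: indeg[2]->1; indeg[3]->0; indeg[4]->1 | ready=[3] | order so far=[1, 0]
  pop 3: indeg[2]->0 | ready=[2] | order so far=[1, 0, 3]
  pop 2: indeg[4]->0 | ready=[4] | order so far=[1, 0, 3, 2]
  pop 4: no out-edges | ready=[] | order so far=[1, 0, 3, 2, 4]
  Result: [1, 0, 3, 2, 4]

Answer: [1, 0, 3, 2, 4]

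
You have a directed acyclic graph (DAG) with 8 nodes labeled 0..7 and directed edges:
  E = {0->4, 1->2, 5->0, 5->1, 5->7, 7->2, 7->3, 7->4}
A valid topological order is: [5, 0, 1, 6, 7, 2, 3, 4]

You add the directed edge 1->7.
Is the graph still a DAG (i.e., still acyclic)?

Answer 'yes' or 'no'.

Given toposort: [5, 0, 1, 6, 7, 2, 3, 4]
Position of 1: index 2; position of 7: index 4
New edge 1->7: forward
Forward edge: respects the existing order. Still a DAG, same toposort still valid.
Still a DAG? yes

Answer: yes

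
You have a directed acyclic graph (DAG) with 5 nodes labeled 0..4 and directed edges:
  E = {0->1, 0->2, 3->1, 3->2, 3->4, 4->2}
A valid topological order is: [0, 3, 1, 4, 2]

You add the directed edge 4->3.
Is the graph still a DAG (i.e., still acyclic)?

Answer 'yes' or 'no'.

Answer: no

Derivation:
Given toposort: [0, 3, 1, 4, 2]
Position of 4: index 3; position of 3: index 1
New edge 4->3: backward (u after v in old order)
Backward edge: old toposort is now invalid. Check if this creates a cycle.
Does 3 already reach 4? Reachable from 3: [1, 2, 3, 4]. YES -> cycle!
Still a DAG? no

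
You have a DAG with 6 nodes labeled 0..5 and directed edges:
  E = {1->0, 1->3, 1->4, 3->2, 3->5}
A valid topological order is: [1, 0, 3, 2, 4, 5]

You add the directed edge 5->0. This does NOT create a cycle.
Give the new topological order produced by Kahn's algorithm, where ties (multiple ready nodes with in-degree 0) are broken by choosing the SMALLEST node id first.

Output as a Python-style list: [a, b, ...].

Old toposort: [1, 0, 3, 2, 4, 5]
Added edge: 5->0
Position of 5 (5) > position of 0 (1). Must reorder: 5 must now come before 0.
Run Kahn's algorithm (break ties by smallest node id):
  initial in-degrees: [2, 0, 1, 1, 1, 1]
  ready (indeg=0): [1]
  pop 1: indeg[0]->1; indeg[3]->0; indeg[4]->0 | ready=[3, 4] | order so far=[1]
  pop 3: indeg[2]->0; indeg[5]->0 | ready=[2, 4, 5] | order so far=[1, 3]
  pop 2: no out-edges | ready=[4, 5] | order so far=[1, 3, 2]
  pop 4: no out-edges | ready=[5] | order so far=[1, 3, 2, 4]
  pop 5: indeg[0]->0 | ready=[0] | order so far=[1, 3, 2, 4, 5]
  pop 0: no out-edges | ready=[] | order so far=[1, 3, 2, 4, 5, 0]
  Result: [1, 3, 2, 4, 5, 0]

Answer: [1, 3, 2, 4, 5, 0]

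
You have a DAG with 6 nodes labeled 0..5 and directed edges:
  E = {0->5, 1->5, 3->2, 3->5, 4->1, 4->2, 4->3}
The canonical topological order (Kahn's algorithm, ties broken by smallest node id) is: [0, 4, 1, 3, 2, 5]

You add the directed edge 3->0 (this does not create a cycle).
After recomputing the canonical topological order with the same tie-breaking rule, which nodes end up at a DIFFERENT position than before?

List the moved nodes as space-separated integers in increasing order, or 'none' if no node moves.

Answer: 0 1 3 4

Derivation:
Old toposort: [0, 4, 1, 3, 2, 5]
Added edge 3->0
Recompute Kahn (smallest-id tiebreak):
  initial in-degrees: [1, 1, 2, 1, 0, 3]
  ready (indeg=0): [4]
  pop 4: indeg[1]->0; indeg[2]->1; indeg[3]->0 | ready=[1, 3] | order so far=[4]
  pop 1: indeg[5]->2 | ready=[3] | order so far=[4, 1]
  pop 3: indeg[0]->0; indeg[2]->0; indeg[5]->1 | ready=[0, 2] | order so far=[4, 1, 3]
  pop 0: indeg[5]->0 | ready=[2, 5] | order so far=[4, 1, 3, 0]
  pop 2: no out-edges | ready=[5] | order so far=[4, 1, 3, 0, 2]
  pop 5: no out-edges | ready=[] | order so far=[4, 1, 3, 0, 2, 5]
New canonical toposort: [4, 1, 3, 0, 2, 5]
Compare positions:
  Node 0: index 0 -> 3 (moved)
  Node 1: index 2 -> 1 (moved)
  Node 2: index 4 -> 4 (same)
  Node 3: index 3 -> 2 (moved)
  Node 4: index 1 -> 0 (moved)
  Node 5: index 5 -> 5 (same)
Nodes that changed position: 0 1 3 4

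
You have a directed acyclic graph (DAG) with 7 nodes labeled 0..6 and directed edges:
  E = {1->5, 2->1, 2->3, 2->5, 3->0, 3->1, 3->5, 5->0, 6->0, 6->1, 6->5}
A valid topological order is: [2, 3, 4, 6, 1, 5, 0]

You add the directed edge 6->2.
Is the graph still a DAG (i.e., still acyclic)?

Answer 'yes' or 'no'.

Given toposort: [2, 3, 4, 6, 1, 5, 0]
Position of 6: index 3; position of 2: index 0
New edge 6->2: backward (u after v in old order)
Backward edge: old toposort is now invalid. Check if this creates a cycle.
Does 2 already reach 6? Reachable from 2: [0, 1, 2, 3, 5]. NO -> still a DAG (reorder needed).
Still a DAG? yes

Answer: yes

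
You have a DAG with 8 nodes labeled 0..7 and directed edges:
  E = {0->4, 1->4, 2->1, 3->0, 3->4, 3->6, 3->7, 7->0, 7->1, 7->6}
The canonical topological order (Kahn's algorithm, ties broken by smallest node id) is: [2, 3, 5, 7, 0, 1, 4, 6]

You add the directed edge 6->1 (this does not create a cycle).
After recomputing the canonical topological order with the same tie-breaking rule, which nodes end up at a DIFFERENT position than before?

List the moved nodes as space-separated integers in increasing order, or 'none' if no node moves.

Answer: 1 4 6

Derivation:
Old toposort: [2, 3, 5, 7, 0, 1, 4, 6]
Added edge 6->1
Recompute Kahn (smallest-id tiebreak):
  initial in-degrees: [2, 3, 0, 0, 3, 0, 2, 1]
  ready (indeg=0): [2, 3, 5]
  pop 2: indeg[1]->2 | ready=[3, 5] | order so far=[2]
  pop 3: indeg[0]->1; indeg[4]->2; indeg[6]->1; indeg[7]->0 | ready=[5, 7] | order so far=[2, 3]
  pop 5: no out-edges | ready=[7] | order so far=[2, 3, 5]
  pop 7: indeg[0]->0; indeg[1]->1; indeg[6]->0 | ready=[0, 6] | order so far=[2, 3, 5, 7]
  pop 0: indeg[4]->1 | ready=[6] | order so far=[2, 3, 5, 7, 0]
  pop 6: indeg[1]->0 | ready=[1] | order so far=[2, 3, 5, 7, 0, 6]
  pop 1: indeg[4]->0 | ready=[4] | order so far=[2, 3, 5, 7, 0, 6, 1]
  pop 4: no out-edges | ready=[] | order so far=[2, 3, 5, 7, 0, 6, 1, 4]
New canonical toposort: [2, 3, 5, 7, 0, 6, 1, 4]
Compare positions:
  Node 0: index 4 -> 4 (same)
  Node 1: index 5 -> 6 (moved)
  Node 2: index 0 -> 0 (same)
  Node 3: index 1 -> 1 (same)
  Node 4: index 6 -> 7 (moved)
  Node 5: index 2 -> 2 (same)
  Node 6: index 7 -> 5 (moved)
  Node 7: index 3 -> 3 (same)
Nodes that changed position: 1 4 6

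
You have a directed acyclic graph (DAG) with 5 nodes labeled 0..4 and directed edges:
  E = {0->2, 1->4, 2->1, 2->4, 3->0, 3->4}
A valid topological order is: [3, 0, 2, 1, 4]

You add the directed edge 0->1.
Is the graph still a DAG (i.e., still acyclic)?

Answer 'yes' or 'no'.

Given toposort: [3, 0, 2, 1, 4]
Position of 0: index 1; position of 1: index 3
New edge 0->1: forward
Forward edge: respects the existing order. Still a DAG, same toposort still valid.
Still a DAG? yes

Answer: yes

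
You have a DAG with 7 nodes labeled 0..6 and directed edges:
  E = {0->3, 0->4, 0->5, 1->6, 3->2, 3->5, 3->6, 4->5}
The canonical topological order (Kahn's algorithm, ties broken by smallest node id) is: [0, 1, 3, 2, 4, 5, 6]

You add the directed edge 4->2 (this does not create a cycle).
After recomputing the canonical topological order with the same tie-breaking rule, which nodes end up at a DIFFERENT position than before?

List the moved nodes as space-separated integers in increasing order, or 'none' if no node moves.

Answer: 2 4

Derivation:
Old toposort: [0, 1, 3, 2, 4, 5, 6]
Added edge 4->2
Recompute Kahn (smallest-id tiebreak):
  initial in-degrees: [0, 0, 2, 1, 1, 3, 2]
  ready (indeg=0): [0, 1]
  pop 0: indeg[3]->0; indeg[4]->0; indeg[5]->2 | ready=[1, 3, 4] | order so far=[0]
  pop 1: indeg[6]->1 | ready=[3, 4] | order so far=[0, 1]
  pop 3: indeg[2]->1; indeg[5]->1; indeg[6]->0 | ready=[4, 6] | order so far=[0, 1, 3]
  pop 4: indeg[2]->0; indeg[5]->0 | ready=[2, 5, 6] | order so far=[0, 1, 3, 4]
  pop 2: no out-edges | ready=[5, 6] | order so far=[0, 1, 3, 4, 2]
  pop 5: no out-edges | ready=[6] | order so far=[0, 1, 3, 4, 2, 5]
  pop 6: no out-edges | ready=[] | order so far=[0, 1, 3, 4, 2, 5, 6]
New canonical toposort: [0, 1, 3, 4, 2, 5, 6]
Compare positions:
  Node 0: index 0 -> 0 (same)
  Node 1: index 1 -> 1 (same)
  Node 2: index 3 -> 4 (moved)
  Node 3: index 2 -> 2 (same)
  Node 4: index 4 -> 3 (moved)
  Node 5: index 5 -> 5 (same)
  Node 6: index 6 -> 6 (same)
Nodes that changed position: 2 4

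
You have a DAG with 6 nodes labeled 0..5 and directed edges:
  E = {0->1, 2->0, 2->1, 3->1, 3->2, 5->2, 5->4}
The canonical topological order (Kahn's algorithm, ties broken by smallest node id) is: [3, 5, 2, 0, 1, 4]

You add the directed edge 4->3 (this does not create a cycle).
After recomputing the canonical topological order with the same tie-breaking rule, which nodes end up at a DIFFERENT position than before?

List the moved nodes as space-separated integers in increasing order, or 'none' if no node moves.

Old toposort: [3, 5, 2, 0, 1, 4]
Added edge 4->3
Recompute Kahn (smallest-id tiebreak):
  initial in-degrees: [1, 3, 2, 1, 1, 0]
  ready (indeg=0): [5]
  pop 5: indeg[2]->1; indeg[4]->0 | ready=[4] | order so far=[5]
  pop 4: indeg[3]->0 | ready=[3] | order so far=[5, 4]
  pop 3: indeg[1]->2; indeg[2]->0 | ready=[2] | order so far=[5, 4, 3]
  pop 2: indeg[0]->0; indeg[1]->1 | ready=[0] | order so far=[5, 4, 3, 2]
  pop 0: indeg[1]->0 | ready=[1] | order so far=[5, 4, 3, 2, 0]
  pop 1: no out-edges | ready=[] | order so far=[5, 4, 3, 2, 0, 1]
New canonical toposort: [5, 4, 3, 2, 0, 1]
Compare positions:
  Node 0: index 3 -> 4 (moved)
  Node 1: index 4 -> 5 (moved)
  Node 2: index 2 -> 3 (moved)
  Node 3: index 0 -> 2 (moved)
  Node 4: index 5 -> 1 (moved)
  Node 5: index 1 -> 0 (moved)
Nodes that changed position: 0 1 2 3 4 5

Answer: 0 1 2 3 4 5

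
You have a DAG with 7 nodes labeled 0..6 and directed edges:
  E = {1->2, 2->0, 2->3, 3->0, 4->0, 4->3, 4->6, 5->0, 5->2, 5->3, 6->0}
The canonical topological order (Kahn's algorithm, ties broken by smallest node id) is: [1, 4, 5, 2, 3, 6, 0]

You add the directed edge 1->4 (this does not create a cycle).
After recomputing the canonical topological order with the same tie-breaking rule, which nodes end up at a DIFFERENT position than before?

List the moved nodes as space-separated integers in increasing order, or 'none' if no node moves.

Answer: none

Derivation:
Old toposort: [1, 4, 5, 2, 3, 6, 0]
Added edge 1->4
Recompute Kahn (smallest-id tiebreak):
  initial in-degrees: [5, 0, 2, 3, 1, 0, 1]
  ready (indeg=0): [1, 5]
  pop 1: indeg[2]->1; indeg[4]->0 | ready=[4, 5] | order so far=[1]
  pop 4: indeg[0]->4; indeg[3]->2; indeg[6]->0 | ready=[5, 6] | order so far=[1, 4]
  pop 5: indeg[0]->3; indeg[2]->0; indeg[3]->1 | ready=[2, 6] | order so far=[1, 4, 5]
  pop 2: indeg[0]->2; indeg[3]->0 | ready=[3, 6] | order so far=[1, 4, 5, 2]
  pop 3: indeg[0]->1 | ready=[6] | order so far=[1, 4, 5, 2, 3]
  pop 6: indeg[0]->0 | ready=[0] | order so far=[1, 4, 5, 2, 3, 6]
  pop 0: no out-edges | ready=[] | order so far=[1, 4, 5, 2, 3, 6, 0]
New canonical toposort: [1, 4, 5, 2, 3, 6, 0]
Compare positions:
  Node 0: index 6 -> 6 (same)
  Node 1: index 0 -> 0 (same)
  Node 2: index 3 -> 3 (same)
  Node 3: index 4 -> 4 (same)
  Node 4: index 1 -> 1 (same)
  Node 5: index 2 -> 2 (same)
  Node 6: index 5 -> 5 (same)
Nodes that changed position: none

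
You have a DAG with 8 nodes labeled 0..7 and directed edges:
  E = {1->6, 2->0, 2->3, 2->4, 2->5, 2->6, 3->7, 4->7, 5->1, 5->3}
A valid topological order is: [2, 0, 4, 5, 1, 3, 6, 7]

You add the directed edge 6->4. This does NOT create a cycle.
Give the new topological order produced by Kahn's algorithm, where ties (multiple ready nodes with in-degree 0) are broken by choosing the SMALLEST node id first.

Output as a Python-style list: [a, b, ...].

Old toposort: [2, 0, 4, 5, 1, 3, 6, 7]
Added edge: 6->4
Position of 6 (6) > position of 4 (2). Must reorder: 6 must now come before 4.
Run Kahn's algorithm (break ties by smallest node id):
  initial in-degrees: [1, 1, 0, 2, 2, 1, 2, 2]
  ready (indeg=0): [2]
  pop 2: indeg[0]->0; indeg[3]->1; indeg[4]->1; indeg[5]->0; indeg[6]->1 | ready=[0, 5] | order so far=[2]
  pop 0: no out-edges | ready=[5] | order so far=[2, 0]
  pop 5: indeg[1]->0; indeg[3]->0 | ready=[1, 3] | order so far=[2, 0, 5]
  pop 1: indeg[6]->0 | ready=[3, 6] | order so far=[2, 0, 5, 1]
  pop 3: indeg[7]->1 | ready=[6] | order so far=[2, 0, 5, 1, 3]
  pop 6: indeg[4]->0 | ready=[4] | order so far=[2, 0, 5, 1, 3, 6]
  pop 4: indeg[7]->0 | ready=[7] | order so far=[2, 0, 5, 1, 3, 6, 4]
  pop 7: no out-edges | ready=[] | order so far=[2, 0, 5, 1, 3, 6, 4, 7]
  Result: [2, 0, 5, 1, 3, 6, 4, 7]

Answer: [2, 0, 5, 1, 3, 6, 4, 7]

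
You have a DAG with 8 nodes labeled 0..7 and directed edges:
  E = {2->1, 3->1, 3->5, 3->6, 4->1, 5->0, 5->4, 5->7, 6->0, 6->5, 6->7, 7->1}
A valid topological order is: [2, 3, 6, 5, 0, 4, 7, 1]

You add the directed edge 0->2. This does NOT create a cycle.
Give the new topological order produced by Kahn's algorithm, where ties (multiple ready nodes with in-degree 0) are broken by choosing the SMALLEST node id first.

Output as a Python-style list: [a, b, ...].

Old toposort: [2, 3, 6, 5, 0, 4, 7, 1]
Added edge: 0->2
Position of 0 (4) > position of 2 (0). Must reorder: 0 must now come before 2.
Run Kahn's algorithm (break ties by smallest node id):
  initial in-degrees: [2, 4, 1, 0, 1, 2, 1, 2]
  ready (indeg=0): [3]
  pop 3: indeg[1]->3; indeg[5]->1; indeg[6]->0 | ready=[6] | order so far=[3]
  pop 6: indeg[0]->1; indeg[5]->0; indeg[7]->1 | ready=[5] | order so far=[3, 6]
  pop 5: indeg[0]->0; indeg[4]->0; indeg[7]->0 | ready=[0, 4, 7] | order so far=[3, 6, 5]
  pop 0: indeg[2]->0 | ready=[2, 4, 7] | order so far=[3, 6, 5, 0]
  pop 2: indeg[1]->2 | ready=[4, 7] | order so far=[3, 6, 5, 0, 2]
  pop 4: indeg[1]->1 | ready=[7] | order so far=[3, 6, 5, 0, 2, 4]
  pop 7: indeg[1]->0 | ready=[1] | order so far=[3, 6, 5, 0, 2, 4, 7]
  pop 1: no out-edges | ready=[] | order so far=[3, 6, 5, 0, 2, 4, 7, 1]
  Result: [3, 6, 5, 0, 2, 4, 7, 1]

Answer: [3, 6, 5, 0, 2, 4, 7, 1]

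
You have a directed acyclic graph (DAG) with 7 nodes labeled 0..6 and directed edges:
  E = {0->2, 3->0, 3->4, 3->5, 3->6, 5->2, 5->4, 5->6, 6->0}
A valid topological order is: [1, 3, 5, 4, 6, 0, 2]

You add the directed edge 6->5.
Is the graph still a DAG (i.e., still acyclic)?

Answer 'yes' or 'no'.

Given toposort: [1, 3, 5, 4, 6, 0, 2]
Position of 6: index 4; position of 5: index 2
New edge 6->5: backward (u after v in old order)
Backward edge: old toposort is now invalid. Check if this creates a cycle.
Does 5 already reach 6? Reachable from 5: [0, 2, 4, 5, 6]. YES -> cycle!
Still a DAG? no

Answer: no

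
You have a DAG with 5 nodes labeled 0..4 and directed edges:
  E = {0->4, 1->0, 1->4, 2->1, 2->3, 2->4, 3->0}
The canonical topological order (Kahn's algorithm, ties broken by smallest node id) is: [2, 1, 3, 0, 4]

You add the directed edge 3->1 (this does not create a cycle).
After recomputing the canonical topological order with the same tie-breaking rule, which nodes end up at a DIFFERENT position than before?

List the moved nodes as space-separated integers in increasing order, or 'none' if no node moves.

Answer: 1 3

Derivation:
Old toposort: [2, 1, 3, 0, 4]
Added edge 3->1
Recompute Kahn (smallest-id tiebreak):
  initial in-degrees: [2, 2, 0, 1, 3]
  ready (indeg=0): [2]
  pop 2: indeg[1]->1; indeg[3]->0; indeg[4]->2 | ready=[3] | order so far=[2]
  pop 3: indeg[0]->1; indeg[1]->0 | ready=[1] | order so far=[2, 3]
  pop 1: indeg[0]->0; indeg[4]->1 | ready=[0] | order so far=[2, 3, 1]
  pop 0: indeg[4]->0 | ready=[4] | order so far=[2, 3, 1, 0]
  pop 4: no out-edges | ready=[] | order so far=[2, 3, 1, 0, 4]
New canonical toposort: [2, 3, 1, 0, 4]
Compare positions:
  Node 0: index 3 -> 3 (same)
  Node 1: index 1 -> 2 (moved)
  Node 2: index 0 -> 0 (same)
  Node 3: index 2 -> 1 (moved)
  Node 4: index 4 -> 4 (same)
Nodes that changed position: 1 3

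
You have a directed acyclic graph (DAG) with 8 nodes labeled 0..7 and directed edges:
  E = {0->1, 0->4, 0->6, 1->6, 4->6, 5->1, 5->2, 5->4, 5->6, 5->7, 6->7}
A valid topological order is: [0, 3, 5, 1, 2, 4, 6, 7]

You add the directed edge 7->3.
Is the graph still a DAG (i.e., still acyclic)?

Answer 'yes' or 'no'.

Given toposort: [0, 3, 5, 1, 2, 4, 6, 7]
Position of 7: index 7; position of 3: index 1
New edge 7->3: backward (u after v in old order)
Backward edge: old toposort is now invalid. Check if this creates a cycle.
Does 3 already reach 7? Reachable from 3: [3]. NO -> still a DAG (reorder needed).
Still a DAG? yes

Answer: yes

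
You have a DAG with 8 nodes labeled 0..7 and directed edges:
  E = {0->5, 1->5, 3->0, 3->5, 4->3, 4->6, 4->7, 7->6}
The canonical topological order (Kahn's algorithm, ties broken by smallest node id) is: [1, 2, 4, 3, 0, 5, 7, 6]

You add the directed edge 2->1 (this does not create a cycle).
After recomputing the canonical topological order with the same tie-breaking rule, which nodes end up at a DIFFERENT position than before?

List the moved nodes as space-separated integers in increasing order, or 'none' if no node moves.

Answer: 1 2

Derivation:
Old toposort: [1, 2, 4, 3, 0, 5, 7, 6]
Added edge 2->1
Recompute Kahn (smallest-id tiebreak):
  initial in-degrees: [1, 1, 0, 1, 0, 3, 2, 1]
  ready (indeg=0): [2, 4]
  pop 2: indeg[1]->0 | ready=[1, 4] | order so far=[2]
  pop 1: indeg[5]->2 | ready=[4] | order so far=[2, 1]
  pop 4: indeg[3]->0; indeg[6]->1; indeg[7]->0 | ready=[3, 7] | order so far=[2, 1, 4]
  pop 3: indeg[0]->0; indeg[5]->1 | ready=[0, 7] | order so far=[2, 1, 4, 3]
  pop 0: indeg[5]->0 | ready=[5, 7] | order so far=[2, 1, 4, 3, 0]
  pop 5: no out-edges | ready=[7] | order so far=[2, 1, 4, 3, 0, 5]
  pop 7: indeg[6]->0 | ready=[6] | order so far=[2, 1, 4, 3, 0, 5, 7]
  pop 6: no out-edges | ready=[] | order so far=[2, 1, 4, 3, 0, 5, 7, 6]
New canonical toposort: [2, 1, 4, 3, 0, 5, 7, 6]
Compare positions:
  Node 0: index 4 -> 4 (same)
  Node 1: index 0 -> 1 (moved)
  Node 2: index 1 -> 0 (moved)
  Node 3: index 3 -> 3 (same)
  Node 4: index 2 -> 2 (same)
  Node 5: index 5 -> 5 (same)
  Node 6: index 7 -> 7 (same)
  Node 7: index 6 -> 6 (same)
Nodes that changed position: 1 2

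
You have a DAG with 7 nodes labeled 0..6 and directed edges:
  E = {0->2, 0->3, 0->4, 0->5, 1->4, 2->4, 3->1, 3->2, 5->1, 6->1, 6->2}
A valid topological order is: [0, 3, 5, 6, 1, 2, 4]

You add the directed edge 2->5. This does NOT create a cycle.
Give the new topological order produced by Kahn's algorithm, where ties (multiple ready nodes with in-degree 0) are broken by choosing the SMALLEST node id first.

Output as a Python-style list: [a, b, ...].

Old toposort: [0, 3, 5, 6, 1, 2, 4]
Added edge: 2->5
Position of 2 (5) > position of 5 (2). Must reorder: 2 must now come before 5.
Run Kahn's algorithm (break ties by smallest node id):
  initial in-degrees: [0, 3, 3, 1, 3, 2, 0]
  ready (indeg=0): [0, 6]
  pop 0: indeg[2]->2; indeg[3]->0; indeg[4]->2; indeg[5]->1 | ready=[3, 6] | order so far=[0]
  pop 3: indeg[1]->2; indeg[2]->1 | ready=[6] | order so far=[0, 3]
  pop 6: indeg[1]->1; indeg[2]->0 | ready=[2] | order so far=[0, 3, 6]
  pop 2: indeg[4]->1; indeg[5]->0 | ready=[5] | order so far=[0, 3, 6, 2]
  pop 5: indeg[1]->0 | ready=[1] | order so far=[0, 3, 6, 2, 5]
  pop 1: indeg[4]->0 | ready=[4] | order so far=[0, 3, 6, 2, 5, 1]
  pop 4: no out-edges | ready=[] | order so far=[0, 3, 6, 2, 5, 1, 4]
  Result: [0, 3, 6, 2, 5, 1, 4]

Answer: [0, 3, 6, 2, 5, 1, 4]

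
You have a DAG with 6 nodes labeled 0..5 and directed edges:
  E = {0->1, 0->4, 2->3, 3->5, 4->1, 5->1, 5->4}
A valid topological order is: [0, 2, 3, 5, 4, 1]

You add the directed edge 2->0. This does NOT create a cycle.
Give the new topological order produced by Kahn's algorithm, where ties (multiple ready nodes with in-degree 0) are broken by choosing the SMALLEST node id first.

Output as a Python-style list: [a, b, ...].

Old toposort: [0, 2, 3, 5, 4, 1]
Added edge: 2->0
Position of 2 (1) > position of 0 (0). Must reorder: 2 must now come before 0.
Run Kahn's algorithm (break ties by smallest node id):
  initial in-degrees: [1, 3, 0, 1, 2, 1]
  ready (indeg=0): [2]
  pop 2: indeg[0]->0; indeg[3]->0 | ready=[0, 3] | order so far=[2]
  pop 0: indeg[1]->2; indeg[4]->1 | ready=[3] | order so far=[2, 0]
  pop 3: indeg[5]->0 | ready=[5] | order so far=[2, 0, 3]
  pop 5: indeg[1]->1; indeg[4]->0 | ready=[4] | order so far=[2, 0, 3, 5]
  pop 4: indeg[1]->0 | ready=[1] | order so far=[2, 0, 3, 5, 4]
  pop 1: no out-edges | ready=[] | order so far=[2, 0, 3, 5, 4, 1]
  Result: [2, 0, 3, 5, 4, 1]

Answer: [2, 0, 3, 5, 4, 1]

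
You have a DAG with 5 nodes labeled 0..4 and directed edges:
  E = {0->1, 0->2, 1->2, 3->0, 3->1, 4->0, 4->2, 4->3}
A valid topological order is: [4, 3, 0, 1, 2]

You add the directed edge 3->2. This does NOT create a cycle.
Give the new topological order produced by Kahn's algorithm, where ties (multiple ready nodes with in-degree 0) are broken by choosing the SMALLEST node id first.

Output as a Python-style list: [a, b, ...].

Answer: [4, 3, 0, 1, 2]

Derivation:
Old toposort: [4, 3, 0, 1, 2]
Added edge: 3->2
Position of 3 (1) < position of 2 (4). Old order still valid.
Run Kahn's algorithm (break ties by smallest node id):
  initial in-degrees: [2, 2, 4, 1, 0]
  ready (indeg=0): [4]
  pop 4: indeg[0]->1; indeg[2]->3; indeg[3]->0 | ready=[3] | order so far=[4]
  pop 3: indeg[0]->0; indeg[1]->1; indeg[2]->2 | ready=[0] | order so far=[4, 3]
  pop 0: indeg[1]->0; indeg[2]->1 | ready=[1] | order so far=[4, 3, 0]
  pop 1: indeg[2]->0 | ready=[2] | order so far=[4, 3, 0, 1]
  pop 2: no out-edges | ready=[] | order so far=[4, 3, 0, 1, 2]
  Result: [4, 3, 0, 1, 2]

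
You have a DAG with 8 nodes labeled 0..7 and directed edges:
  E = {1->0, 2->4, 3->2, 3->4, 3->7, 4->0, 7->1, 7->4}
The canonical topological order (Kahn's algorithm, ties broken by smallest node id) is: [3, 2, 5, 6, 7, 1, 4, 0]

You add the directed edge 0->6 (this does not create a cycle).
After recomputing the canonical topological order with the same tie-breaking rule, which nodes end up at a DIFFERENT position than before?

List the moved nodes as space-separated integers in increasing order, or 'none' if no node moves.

Answer: 0 1 4 6 7

Derivation:
Old toposort: [3, 2, 5, 6, 7, 1, 4, 0]
Added edge 0->6
Recompute Kahn (smallest-id tiebreak):
  initial in-degrees: [2, 1, 1, 0, 3, 0, 1, 1]
  ready (indeg=0): [3, 5]
  pop 3: indeg[2]->0; indeg[4]->2; indeg[7]->0 | ready=[2, 5, 7] | order so far=[3]
  pop 2: indeg[4]->1 | ready=[5, 7] | order so far=[3, 2]
  pop 5: no out-edges | ready=[7] | order so far=[3, 2, 5]
  pop 7: indeg[1]->0; indeg[4]->0 | ready=[1, 4] | order so far=[3, 2, 5, 7]
  pop 1: indeg[0]->1 | ready=[4] | order so far=[3, 2, 5, 7, 1]
  pop 4: indeg[0]->0 | ready=[0] | order so far=[3, 2, 5, 7, 1, 4]
  pop 0: indeg[6]->0 | ready=[6] | order so far=[3, 2, 5, 7, 1, 4, 0]
  pop 6: no out-edges | ready=[] | order so far=[3, 2, 5, 7, 1, 4, 0, 6]
New canonical toposort: [3, 2, 5, 7, 1, 4, 0, 6]
Compare positions:
  Node 0: index 7 -> 6 (moved)
  Node 1: index 5 -> 4 (moved)
  Node 2: index 1 -> 1 (same)
  Node 3: index 0 -> 0 (same)
  Node 4: index 6 -> 5 (moved)
  Node 5: index 2 -> 2 (same)
  Node 6: index 3 -> 7 (moved)
  Node 7: index 4 -> 3 (moved)
Nodes that changed position: 0 1 4 6 7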